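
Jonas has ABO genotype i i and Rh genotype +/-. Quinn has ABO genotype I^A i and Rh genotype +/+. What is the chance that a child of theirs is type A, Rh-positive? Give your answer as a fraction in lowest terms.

ABO cross i i × I^A i → offspring phenotypes: 1/2 O, 1/2 A.
Rh cross +/- × +/+ → 1 Rh+.
Independent loci: P(type A, Rh-positive) = 1/2 × 1 = 1/2.

1/2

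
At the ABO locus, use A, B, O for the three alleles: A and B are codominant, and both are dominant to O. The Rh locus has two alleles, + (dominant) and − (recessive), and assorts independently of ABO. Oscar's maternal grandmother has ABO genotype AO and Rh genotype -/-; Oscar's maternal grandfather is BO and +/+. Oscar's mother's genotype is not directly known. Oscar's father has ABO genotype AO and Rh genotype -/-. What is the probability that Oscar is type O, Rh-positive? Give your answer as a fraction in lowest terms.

Oscar's mother's ABO genotype from AO × BO: 1/4 AB, 1/4 AO, 1/4 BO, 1/4 OO.
Crossing each possibility with the father AO and summing P(type O): 1/4·0 + 1/4·1/4 + 1/4·1/4 + 1/4·1/2 = 1/4.
Similarly for Rh via the mother's Rh distribution: P(Rh+) = 1/2.
Independent loci: 1/4 × 1/2 = 1/8.

1/8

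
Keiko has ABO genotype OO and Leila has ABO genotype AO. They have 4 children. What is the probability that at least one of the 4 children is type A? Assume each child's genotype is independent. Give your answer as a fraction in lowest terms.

15/16

ABO cross OO × AO → 1/2 O, 1/2 A.
So P(type A) = 1/2 per child.
P(none) = (1/2)^4 = 1/16; P(at least one) = 1 − 1/16 = 15/16.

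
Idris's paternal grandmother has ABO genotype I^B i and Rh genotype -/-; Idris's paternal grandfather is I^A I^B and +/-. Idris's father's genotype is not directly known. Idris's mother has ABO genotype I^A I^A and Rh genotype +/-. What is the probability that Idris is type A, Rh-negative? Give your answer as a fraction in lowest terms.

Idris's father's ABO genotype from I^B i × I^A I^B: 1/4 I^A I^B, 1/4 I^A i, 1/4 I^B I^B, 1/4 I^B i.
Crossing each possibility with the mother I^A I^A and summing P(type A): 1/4·1/2 + 1/4·1 + 1/4·0 + 1/4·1/2 = 1/2.
Similarly for Rh via the father's Rh distribution: P(Rh-) = 3/8.
Independent loci: 1/2 × 3/8 = 3/16.

3/16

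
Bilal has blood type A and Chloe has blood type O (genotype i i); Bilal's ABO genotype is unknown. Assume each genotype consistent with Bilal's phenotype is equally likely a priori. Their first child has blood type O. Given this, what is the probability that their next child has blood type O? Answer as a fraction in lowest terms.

Possible genotypes: Bilal ∈ {I^A I^A, I^A i}; Chloe ∈ {i i}.
Weight each parental genotype pair by prior × P(type-O child):
  I^A i × i i: posterior weight 1; P(next child type O) = 1/2.
Weighted sum = 1/2.

1/2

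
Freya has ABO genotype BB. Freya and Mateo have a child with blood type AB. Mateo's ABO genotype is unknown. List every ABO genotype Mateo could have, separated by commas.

For each candidate genotype of Mateo, check whether crossing it with BB can produce every observed child phenotype.
  AA → possible child types {AB} ✓
  AB → possible child types {B, AB} ✓
  AO → possible child types {B, AB} ✓
  BB → possible child types {B} ✗
  BO → possible child types {B} ✗
  OO → possible child types {B} ✗

AA, AB, AO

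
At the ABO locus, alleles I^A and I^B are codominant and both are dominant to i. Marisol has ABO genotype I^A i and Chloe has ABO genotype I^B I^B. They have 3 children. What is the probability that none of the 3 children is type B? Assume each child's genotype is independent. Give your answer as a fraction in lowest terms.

1/8

ABO cross I^A i × I^B I^B → 1/2 B, 1/2 AB.
So P(type B) = 1/2 per child.
P(not type B) = 1/2 for one child; (1/2)^3 = 1/8.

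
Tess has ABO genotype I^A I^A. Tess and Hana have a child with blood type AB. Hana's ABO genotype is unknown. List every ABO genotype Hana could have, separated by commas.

For each candidate genotype of Hana, check whether crossing it with I^A I^A can produce every observed child phenotype.
  I^A I^A → possible child types {A} ✗
  I^A I^B → possible child types {A, AB} ✓
  I^A i → possible child types {A} ✗
  I^B I^B → possible child types {AB} ✓
  I^B i → possible child types {A, AB} ✓
  i i → possible child types {A} ✗

I^A I^B, I^B I^B, I^B i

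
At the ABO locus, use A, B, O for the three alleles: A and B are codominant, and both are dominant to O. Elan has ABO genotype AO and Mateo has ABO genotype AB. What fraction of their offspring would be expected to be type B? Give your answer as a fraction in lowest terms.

ABO cross AO × AB → offspring phenotypes: 1/2 A, 1/4 B, 1/4 AB.
So P(type B) = 1/4.

1/4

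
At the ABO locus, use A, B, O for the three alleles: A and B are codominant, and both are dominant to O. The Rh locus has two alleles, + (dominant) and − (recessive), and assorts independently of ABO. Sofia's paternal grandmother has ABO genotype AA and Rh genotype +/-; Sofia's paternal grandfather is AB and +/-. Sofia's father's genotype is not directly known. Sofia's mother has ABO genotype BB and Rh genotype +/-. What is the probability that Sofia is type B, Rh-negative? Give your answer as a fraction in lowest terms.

1/16

Sofia's father's ABO genotype from AA × AB: 1/2 AA, 1/2 AB.
Crossing each possibility with the mother BB and summing P(type B): 1/2·0 + 1/2·1/2 = 1/4.
Similarly for Rh via the father's Rh distribution: P(Rh-) = 1/4.
Independent loci: 1/4 × 1/4 = 1/16.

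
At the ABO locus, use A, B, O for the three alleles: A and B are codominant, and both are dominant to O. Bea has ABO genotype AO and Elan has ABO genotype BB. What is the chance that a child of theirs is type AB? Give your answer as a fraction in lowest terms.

1/2

ABO cross AO × BB → offspring phenotypes: 1/2 B, 1/2 AB.
So P(type AB) = 1/2.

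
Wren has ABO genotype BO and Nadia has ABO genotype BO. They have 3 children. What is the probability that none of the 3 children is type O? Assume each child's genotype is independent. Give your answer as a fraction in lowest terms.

ABO cross BO × BO → 1/4 O, 3/4 B.
So P(type O) = 1/4 per child.
P(not type O) = 3/4 for one child; (3/4)^3 = 27/64.

27/64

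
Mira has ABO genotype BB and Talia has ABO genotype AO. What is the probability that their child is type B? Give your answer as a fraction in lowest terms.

1/2

ABO cross BB × AO → offspring phenotypes: 1/2 B, 1/2 AB.
So P(type B) = 1/2.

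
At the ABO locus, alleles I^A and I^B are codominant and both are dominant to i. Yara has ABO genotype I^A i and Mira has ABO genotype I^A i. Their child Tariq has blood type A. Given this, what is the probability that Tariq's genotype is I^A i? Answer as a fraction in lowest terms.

Cross I^A i × I^A i → 1/4 I^A I^A, 1/2 I^A i, 1/4 i i.
Type-A genotypes among offspring: I^A I^A (1/4), I^A i (1/2); total 3/4.
P(I^A i | type A) = (1/2) / (3/4) = 2/3.

2/3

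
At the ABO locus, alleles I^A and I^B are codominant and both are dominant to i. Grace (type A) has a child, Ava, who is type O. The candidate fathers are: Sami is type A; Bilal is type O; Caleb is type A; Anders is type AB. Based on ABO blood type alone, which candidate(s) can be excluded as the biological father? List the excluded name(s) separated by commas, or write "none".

A candidate is excluded only if no genotype consistent with his phenotype could produce a type O child with a type A mother.
Anders (type AB): no genotype consistent with that phenotype can produce a type-O child with a type-A mother.

Anders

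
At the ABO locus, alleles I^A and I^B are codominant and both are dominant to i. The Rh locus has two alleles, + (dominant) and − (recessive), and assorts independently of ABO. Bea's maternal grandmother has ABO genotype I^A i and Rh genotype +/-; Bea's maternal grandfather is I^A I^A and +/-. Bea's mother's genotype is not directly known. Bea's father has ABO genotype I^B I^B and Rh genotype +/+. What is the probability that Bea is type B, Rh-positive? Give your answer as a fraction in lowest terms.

Bea's mother's ABO genotype from I^A i × I^A I^A: 1/2 I^A I^A, 1/2 I^A i.
Crossing each possibility with the father I^B I^B and summing P(type B): 1/2·0 + 1/2·1/2 = 1/4.
Similarly for Rh via the mother's Rh distribution: P(Rh+) = 1.
Independent loci: 1/4 × 1 = 1/4.

1/4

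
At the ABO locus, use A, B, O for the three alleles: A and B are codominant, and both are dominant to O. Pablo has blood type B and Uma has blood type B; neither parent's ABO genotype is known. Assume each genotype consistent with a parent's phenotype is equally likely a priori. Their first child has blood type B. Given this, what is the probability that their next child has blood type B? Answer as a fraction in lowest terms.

19/20

Possible genotypes: Pablo ∈ {BB, BO}; Uma ∈ {BB, BO}.
Weight each parental genotype pair by prior × P(type-B child):
  BB × BB: posterior weight 4/15; P(next child type B) = 1.
  BB × BO: posterior weight 4/15; P(next child type B) = 1.
  BO × BB: posterior weight 4/15; P(next child type B) = 1.
  BO × BO: posterior weight 1/5; P(next child type B) = 3/4.
Weighted sum = 19/20.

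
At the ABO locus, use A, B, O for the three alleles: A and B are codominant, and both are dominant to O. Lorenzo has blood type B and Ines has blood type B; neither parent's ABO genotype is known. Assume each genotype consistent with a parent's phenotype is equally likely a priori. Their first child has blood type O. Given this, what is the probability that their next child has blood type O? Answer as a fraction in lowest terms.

1/4

Possible genotypes: Lorenzo ∈ {BB, BO}; Ines ∈ {BB, BO}.
Weight each parental genotype pair by prior × P(type-O child):
  BO × BO: posterior weight 1; P(next child type O) = 1/4.
Weighted sum = 1/4.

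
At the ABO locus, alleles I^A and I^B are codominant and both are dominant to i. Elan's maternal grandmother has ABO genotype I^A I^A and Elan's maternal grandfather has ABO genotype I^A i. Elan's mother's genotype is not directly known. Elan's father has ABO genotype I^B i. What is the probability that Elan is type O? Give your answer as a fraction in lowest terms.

Elan's mother's ABO genotype from I^A I^A × I^A i: 1/2 I^A I^A, 1/2 I^A i.
Crossing each possibility with the father I^B i and summing P(type O): 1/2·0 + 1/2·1/4 = 1/8.

1/8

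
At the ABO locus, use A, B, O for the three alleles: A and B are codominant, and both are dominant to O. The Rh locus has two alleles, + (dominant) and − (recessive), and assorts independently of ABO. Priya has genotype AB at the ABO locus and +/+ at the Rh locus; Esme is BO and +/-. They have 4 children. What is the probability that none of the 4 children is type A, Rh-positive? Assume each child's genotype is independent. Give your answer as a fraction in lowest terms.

81/256

ABO cross AB × BO → 1/4 A, 1/2 B, 1/4 AB.
Rh cross +/+ × +/- → 1 Rh+; so P(type A, Rh-positive) = 1/4 × 1 = 1/4 per child.
P(not type A, Rh-positive) = 3/4 for one child; (3/4)^4 = 81/256.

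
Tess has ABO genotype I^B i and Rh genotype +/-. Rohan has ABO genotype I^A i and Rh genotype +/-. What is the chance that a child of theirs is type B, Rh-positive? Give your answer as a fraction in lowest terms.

ABO cross I^B i × I^A i → offspring phenotypes: 1/4 O, 1/4 A, 1/4 B, 1/4 AB.
Rh cross +/- × +/- → 3/4 Rh+, 1/4 Rh-.
Independent loci: P(type B, Rh-positive) = 1/4 × 3/4 = 3/16.

3/16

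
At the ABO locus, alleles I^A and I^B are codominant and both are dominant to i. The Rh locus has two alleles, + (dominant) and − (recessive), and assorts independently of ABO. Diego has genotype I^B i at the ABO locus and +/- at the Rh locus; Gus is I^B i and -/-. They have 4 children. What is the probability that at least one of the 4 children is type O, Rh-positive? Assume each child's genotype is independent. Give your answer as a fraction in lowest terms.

ABO cross I^B i × I^B i → 1/4 O, 3/4 B.
Rh cross +/- × -/- → 1/2 Rh+, 1/2 Rh-; so P(type O, Rh-positive) = 1/4 × 1/2 = 1/8 per child.
P(none) = (7/8)^4 = 2401/4096; P(at least one) = 1 − 2401/4096 = 1695/4096.

1695/4096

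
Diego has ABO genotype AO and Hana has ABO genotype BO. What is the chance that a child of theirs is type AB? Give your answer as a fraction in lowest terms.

ABO cross AO × BO → offspring phenotypes: 1/4 O, 1/4 A, 1/4 B, 1/4 AB.
So P(type AB) = 1/4.

1/4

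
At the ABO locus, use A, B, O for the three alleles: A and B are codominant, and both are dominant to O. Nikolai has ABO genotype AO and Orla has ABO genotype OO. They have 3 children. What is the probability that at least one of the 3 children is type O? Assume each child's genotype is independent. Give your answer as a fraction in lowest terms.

ABO cross AO × OO → 1/2 O, 1/2 A.
So P(type O) = 1/2 per child.
P(none) = (1/2)^3 = 1/8; P(at least one) = 1 − 1/8 = 7/8.

7/8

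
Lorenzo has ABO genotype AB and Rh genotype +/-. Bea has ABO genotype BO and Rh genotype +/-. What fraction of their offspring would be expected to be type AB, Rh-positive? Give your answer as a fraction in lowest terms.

ABO cross AB × BO → offspring phenotypes: 1/4 A, 1/2 B, 1/4 AB.
Rh cross +/- × +/- → 3/4 Rh+, 1/4 Rh-.
Independent loci: P(type AB, Rh-positive) = 1/4 × 3/4 = 3/16.

3/16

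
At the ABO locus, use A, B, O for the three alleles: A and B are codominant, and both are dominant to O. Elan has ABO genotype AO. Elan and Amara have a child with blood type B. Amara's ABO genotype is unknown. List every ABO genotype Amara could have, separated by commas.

For each candidate genotype of Amara, check whether crossing it with AO can produce every observed child phenotype.
  AA → possible child types {A} ✗
  AB → possible child types {A, B, AB} ✓
  AO → possible child types {O, A} ✗
  BB → possible child types {B, AB} ✓
  BO → possible child types {O, A, B, AB} ✓
  OO → possible child types {O, A} ✗

AB, BB, BO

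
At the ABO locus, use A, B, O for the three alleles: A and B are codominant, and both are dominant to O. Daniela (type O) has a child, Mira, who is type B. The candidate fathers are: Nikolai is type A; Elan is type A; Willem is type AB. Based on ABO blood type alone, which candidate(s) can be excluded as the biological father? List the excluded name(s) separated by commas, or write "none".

A candidate is excluded only if no genotype consistent with his phenotype could produce a type B child with a type O mother.
Nikolai (type A): no genotype consistent with that phenotype can produce a type-B child with a type-O mother.
Elan (type A): no genotype consistent with that phenotype can produce a type-B child with a type-O mother.

Nikolai, Elan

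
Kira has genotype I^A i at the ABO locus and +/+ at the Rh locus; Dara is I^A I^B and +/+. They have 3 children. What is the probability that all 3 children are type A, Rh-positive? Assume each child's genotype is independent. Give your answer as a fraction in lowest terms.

ABO cross I^A i × I^A I^B → 1/2 A, 1/4 B, 1/4 AB.
Rh cross +/+ × +/+ → 1 Rh+; so P(type A, Rh-positive) = 1/2 × 1 = 1/2 per child.
All 3 independent: (1/2)^3 = 1/8.

1/8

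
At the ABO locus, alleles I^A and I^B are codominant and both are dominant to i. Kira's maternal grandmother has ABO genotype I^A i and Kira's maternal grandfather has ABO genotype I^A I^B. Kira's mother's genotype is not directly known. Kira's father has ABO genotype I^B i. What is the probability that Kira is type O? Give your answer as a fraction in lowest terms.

1/8

Kira's mother's ABO genotype from I^A i × I^A I^B: 1/4 I^A I^A, 1/4 I^A I^B, 1/4 I^A i, 1/4 I^B i.
Crossing each possibility with the father I^B i and summing P(type O): 1/4·0 + 1/4·0 + 1/4·1/4 + 1/4·1/4 = 1/8.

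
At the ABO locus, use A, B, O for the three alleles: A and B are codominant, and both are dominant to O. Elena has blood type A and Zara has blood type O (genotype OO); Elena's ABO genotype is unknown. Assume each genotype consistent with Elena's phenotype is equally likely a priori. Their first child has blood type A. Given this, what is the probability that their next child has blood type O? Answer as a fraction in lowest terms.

1/6

Possible genotypes: Elena ∈ {AA, AO}; Zara ∈ {OO}.
Weight each parental genotype pair by prior × P(type-A child):
  AA × OO: posterior weight 2/3; P(next child type O) = 0.
  AO × OO: posterior weight 1/3; P(next child type O) = 1/2.
Weighted sum = 1/6.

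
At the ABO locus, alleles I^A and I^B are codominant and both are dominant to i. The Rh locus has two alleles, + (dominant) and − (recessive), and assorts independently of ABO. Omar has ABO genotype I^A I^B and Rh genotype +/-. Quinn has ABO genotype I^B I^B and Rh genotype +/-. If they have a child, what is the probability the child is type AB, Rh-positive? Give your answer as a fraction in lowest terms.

ABO cross I^A I^B × I^B I^B → offspring phenotypes: 1/2 B, 1/2 AB.
Rh cross +/- × +/- → 3/4 Rh+, 1/4 Rh-.
Independent loci: P(type AB, Rh-positive) = 1/2 × 3/4 = 3/8.

3/8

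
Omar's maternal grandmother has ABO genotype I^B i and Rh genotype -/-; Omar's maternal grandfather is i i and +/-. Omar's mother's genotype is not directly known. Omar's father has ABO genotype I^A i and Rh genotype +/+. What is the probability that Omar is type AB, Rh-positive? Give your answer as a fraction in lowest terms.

1/8

Omar's mother's ABO genotype from I^B i × i i: 1/2 I^B i, 1/2 i i.
Crossing each possibility with the father I^A i and summing P(type AB): 1/2·1/4 + 1/2·0 = 1/8.
Similarly for Rh via the mother's Rh distribution: P(Rh+) = 1.
Independent loci: 1/8 × 1 = 1/8.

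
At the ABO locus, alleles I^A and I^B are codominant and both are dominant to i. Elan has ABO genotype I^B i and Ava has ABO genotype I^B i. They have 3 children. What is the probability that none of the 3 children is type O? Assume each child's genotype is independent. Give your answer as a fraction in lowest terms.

27/64

ABO cross I^B i × I^B i → 1/4 O, 3/4 B.
So P(type O) = 1/4 per child.
P(not type O) = 3/4 for one child; (3/4)^3 = 27/64.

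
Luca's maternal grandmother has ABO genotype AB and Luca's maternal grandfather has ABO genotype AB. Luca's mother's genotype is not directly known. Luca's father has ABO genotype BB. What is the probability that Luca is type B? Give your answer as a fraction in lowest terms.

Luca's mother's ABO genotype from AB × AB: 1/4 AA, 1/2 AB, 1/4 BB.
Crossing each possibility with the father BB and summing P(type B): 1/4·0 + 1/2·1/2 + 1/4·1 = 1/2.

1/2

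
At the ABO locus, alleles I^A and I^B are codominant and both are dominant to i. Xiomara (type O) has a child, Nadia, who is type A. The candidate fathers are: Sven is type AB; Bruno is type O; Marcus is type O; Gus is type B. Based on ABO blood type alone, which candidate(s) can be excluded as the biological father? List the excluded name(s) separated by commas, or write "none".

Bruno, Marcus, Gus

A candidate is excluded only if no genotype consistent with his phenotype could produce a type A child with a type O mother.
Bruno (type O): no genotype consistent with that phenotype can produce a type-A child with a type-O mother.
Marcus (type O): no genotype consistent with that phenotype can produce a type-A child with a type-O mother.
Gus (type B): no genotype consistent with that phenotype can produce a type-A child with a type-O mother.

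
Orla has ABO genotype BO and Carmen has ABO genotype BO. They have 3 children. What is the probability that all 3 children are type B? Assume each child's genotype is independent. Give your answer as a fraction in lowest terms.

ABO cross BO × BO → 1/4 O, 3/4 B.
So P(type B) = 3/4 per child.
All 3 independent: (3/4)^3 = 27/64.

27/64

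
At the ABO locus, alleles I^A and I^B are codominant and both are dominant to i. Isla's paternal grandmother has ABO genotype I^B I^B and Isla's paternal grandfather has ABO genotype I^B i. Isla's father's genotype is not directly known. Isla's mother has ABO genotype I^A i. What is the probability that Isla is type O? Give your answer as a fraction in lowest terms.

Isla's father's ABO genotype from I^B I^B × I^B i: 1/2 I^B I^B, 1/2 I^B i.
Crossing each possibility with the mother I^A i and summing P(type O): 1/2·0 + 1/2·1/4 = 1/8.

1/8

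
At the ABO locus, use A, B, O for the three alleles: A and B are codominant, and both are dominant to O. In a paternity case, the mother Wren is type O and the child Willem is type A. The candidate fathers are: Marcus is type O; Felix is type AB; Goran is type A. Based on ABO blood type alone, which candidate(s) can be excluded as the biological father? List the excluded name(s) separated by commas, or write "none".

A candidate is excluded only if no genotype consistent with his phenotype could produce a type A child with a type O mother.
Marcus (type O): no genotype consistent with that phenotype can produce a type-A child with a type-O mother.

Marcus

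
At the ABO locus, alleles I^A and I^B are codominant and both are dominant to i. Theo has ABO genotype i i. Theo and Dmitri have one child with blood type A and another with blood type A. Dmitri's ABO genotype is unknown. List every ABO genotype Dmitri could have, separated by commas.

I^A I^A, I^A I^B, I^A i

For each candidate genotype of Dmitri, check whether crossing it with i i can produce every observed child phenotype.
  I^A I^A → possible child types {A} ✓
  I^A I^B → possible child types {A, B} ✓
  I^A i → possible child types {O, A} ✓
  I^B I^B → possible child types {B} ✗
  I^B i → possible child types {O, B} ✗
  i i → possible child types {O} ✗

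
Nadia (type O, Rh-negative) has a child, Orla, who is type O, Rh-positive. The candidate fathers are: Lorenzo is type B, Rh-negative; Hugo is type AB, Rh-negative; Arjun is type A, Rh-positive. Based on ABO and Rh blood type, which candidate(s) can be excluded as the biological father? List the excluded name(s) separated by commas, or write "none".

A candidate is excluded only if no genotype consistent with his phenotype could produce a type O, Rh-positive child with a type O, Rh-negative mother.
Lorenzo (type B, Rh-): no genotype consistent with that phenotype can produce a type-O Rh+ child with a type-O mother.
Hugo (type AB, Rh-): no genotype consistent with that phenotype can produce a type-O Rh+ child with a type-O mother.

Lorenzo, Hugo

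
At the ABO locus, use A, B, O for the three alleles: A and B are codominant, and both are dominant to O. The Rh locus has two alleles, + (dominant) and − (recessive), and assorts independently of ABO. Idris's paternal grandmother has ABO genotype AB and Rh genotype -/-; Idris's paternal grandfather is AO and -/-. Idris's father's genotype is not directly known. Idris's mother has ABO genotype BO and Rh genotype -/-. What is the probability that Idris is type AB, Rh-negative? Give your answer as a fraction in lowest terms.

1/4

Idris's father's ABO genotype from AB × AO: 1/4 AA, 1/4 AB, 1/4 AO, 1/4 BO.
Crossing each possibility with the mother BO and summing P(type AB): 1/4·1/2 + 1/4·1/4 + 1/4·1/4 + 1/4·0 = 1/4.
Similarly for Rh via the father's Rh distribution: P(Rh-) = 1.
Independent loci: 1/4 × 1 = 1/4.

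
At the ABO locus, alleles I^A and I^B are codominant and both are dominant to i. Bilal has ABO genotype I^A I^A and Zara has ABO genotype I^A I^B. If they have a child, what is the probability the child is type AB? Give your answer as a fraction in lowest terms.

1/2

ABO cross I^A I^A × I^A I^B → offspring phenotypes: 1/2 A, 1/2 AB.
So P(type AB) = 1/2.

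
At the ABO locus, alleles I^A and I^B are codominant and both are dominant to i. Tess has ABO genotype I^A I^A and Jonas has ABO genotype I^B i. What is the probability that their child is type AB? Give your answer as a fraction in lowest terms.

ABO cross I^A I^A × I^B i → offspring phenotypes: 1/2 A, 1/2 AB.
So P(type AB) = 1/2.

1/2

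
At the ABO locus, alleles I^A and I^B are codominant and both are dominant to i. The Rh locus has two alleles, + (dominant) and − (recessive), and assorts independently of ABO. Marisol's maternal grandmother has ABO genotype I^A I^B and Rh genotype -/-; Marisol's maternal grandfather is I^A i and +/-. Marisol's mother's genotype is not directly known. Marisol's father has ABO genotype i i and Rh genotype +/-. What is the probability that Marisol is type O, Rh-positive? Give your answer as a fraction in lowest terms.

5/32

Marisol's mother's ABO genotype from I^A I^B × I^A i: 1/4 I^A I^A, 1/4 I^A I^B, 1/4 I^A i, 1/4 I^B i.
Crossing each possibility with the father i i and summing P(type O): 1/4·0 + 1/4·0 + 1/4·1/2 + 1/4·1/2 = 1/4.
Similarly for Rh via the mother's Rh distribution: P(Rh+) = 5/8.
Independent loci: 1/4 × 5/8 = 5/32.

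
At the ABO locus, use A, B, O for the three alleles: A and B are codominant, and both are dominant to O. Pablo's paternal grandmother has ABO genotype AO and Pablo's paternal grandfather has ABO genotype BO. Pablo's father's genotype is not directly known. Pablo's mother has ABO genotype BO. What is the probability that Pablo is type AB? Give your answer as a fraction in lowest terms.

Pablo's father's ABO genotype from AO × BO: 1/4 AB, 1/4 AO, 1/4 BO, 1/4 OO.
Crossing each possibility with the mother BO and summing P(type AB): 1/4·1/4 + 1/4·1/4 + 1/4·0 + 1/4·0 = 1/8.

1/8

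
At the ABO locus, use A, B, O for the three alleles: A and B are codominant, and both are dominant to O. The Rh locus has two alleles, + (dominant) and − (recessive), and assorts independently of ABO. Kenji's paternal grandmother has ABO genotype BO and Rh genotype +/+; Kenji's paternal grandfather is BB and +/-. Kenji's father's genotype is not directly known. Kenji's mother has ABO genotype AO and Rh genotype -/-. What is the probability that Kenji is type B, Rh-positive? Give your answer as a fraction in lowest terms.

9/32

Kenji's father's ABO genotype from BO × BB: 1/2 BB, 1/2 BO.
Crossing each possibility with the mother AO and summing P(type B): 1/2·1/2 + 1/2·1/4 = 3/8.
Similarly for Rh via the father's Rh distribution: P(Rh+) = 3/4.
Independent loci: 3/8 × 3/4 = 9/32.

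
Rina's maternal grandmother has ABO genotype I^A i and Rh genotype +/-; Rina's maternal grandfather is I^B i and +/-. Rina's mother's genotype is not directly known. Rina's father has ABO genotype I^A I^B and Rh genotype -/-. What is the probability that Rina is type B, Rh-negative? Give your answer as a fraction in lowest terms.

Rina's mother's ABO genotype from I^A i × I^B i: 1/4 I^A I^B, 1/4 I^A i, 1/4 I^B i, 1/4 i i.
Crossing each possibility with the father I^A I^B and summing P(type B): 1/4·1/4 + 1/4·1/4 + 1/4·1/2 + 1/4·1/2 = 3/8.
Similarly for Rh via the mother's Rh distribution: P(Rh-) = 1/2.
Independent loci: 3/8 × 1/2 = 3/16.

3/16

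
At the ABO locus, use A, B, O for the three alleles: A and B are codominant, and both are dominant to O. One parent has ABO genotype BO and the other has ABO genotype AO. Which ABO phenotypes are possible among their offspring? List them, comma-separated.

O, A, B, AB

Gametes from BO × AO give offspring ABO genotypes AB, AO, BO, OO, i.e. phenotypes O, A, B, AB.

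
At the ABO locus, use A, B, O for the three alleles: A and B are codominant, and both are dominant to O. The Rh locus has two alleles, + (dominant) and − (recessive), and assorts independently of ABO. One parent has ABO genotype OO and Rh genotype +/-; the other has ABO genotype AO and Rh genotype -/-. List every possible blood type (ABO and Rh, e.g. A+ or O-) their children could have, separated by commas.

O+, O-, A+, A-

Gametes from OO × AO give offspring ABO genotypes AO, OO, i.e. phenotypes O, A.
Rh cross +/- × -/- → phenotypes Rh+, Rh-.
Combining independently: O+, O-, A+, A-.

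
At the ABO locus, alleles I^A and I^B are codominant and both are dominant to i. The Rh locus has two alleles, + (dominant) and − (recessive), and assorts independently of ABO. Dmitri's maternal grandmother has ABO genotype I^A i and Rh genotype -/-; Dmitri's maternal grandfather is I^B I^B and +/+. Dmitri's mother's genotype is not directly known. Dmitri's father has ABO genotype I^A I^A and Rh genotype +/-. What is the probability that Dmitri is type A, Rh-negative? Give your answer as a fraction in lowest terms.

Dmitri's mother's ABO genotype from I^A i × I^B I^B: 1/2 I^A I^B, 1/2 I^B i.
Crossing each possibility with the father I^A I^A and summing P(type A): 1/2·1/2 + 1/2·1/2 = 1/2.
Similarly for Rh via the mother's Rh distribution: P(Rh-) = 1/4.
Independent loci: 1/2 × 1/4 = 1/8.

1/8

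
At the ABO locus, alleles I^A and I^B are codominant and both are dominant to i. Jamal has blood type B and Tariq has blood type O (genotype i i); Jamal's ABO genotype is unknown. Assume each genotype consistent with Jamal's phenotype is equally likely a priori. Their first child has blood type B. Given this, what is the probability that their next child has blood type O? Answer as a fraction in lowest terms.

1/6

Possible genotypes: Jamal ∈ {I^B I^B, I^B i}; Tariq ∈ {i i}.
Weight each parental genotype pair by prior × P(type-B child):
  I^B I^B × i i: posterior weight 2/3; P(next child type O) = 0.
  I^B i × i i: posterior weight 1/3; P(next child type O) = 1/2.
Weighted sum = 1/6.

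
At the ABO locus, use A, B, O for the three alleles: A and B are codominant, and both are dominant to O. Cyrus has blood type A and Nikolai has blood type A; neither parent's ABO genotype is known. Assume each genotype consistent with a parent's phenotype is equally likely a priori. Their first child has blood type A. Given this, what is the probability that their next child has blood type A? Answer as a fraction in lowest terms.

19/20

Possible genotypes: Cyrus ∈ {AA, AO}; Nikolai ∈ {AA, AO}.
Weight each parental genotype pair by prior × P(type-A child):
  AA × AA: posterior weight 4/15; P(next child type A) = 1.
  AA × AO: posterior weight 4/15; P(next child type A) = 1.
  AO × AA: posterior weight 4/15; P(next child type A) = 1.
  AO × AO: posterior weight 1/5; P(next child type A) = 3/4.
Weighted sum = 19/20.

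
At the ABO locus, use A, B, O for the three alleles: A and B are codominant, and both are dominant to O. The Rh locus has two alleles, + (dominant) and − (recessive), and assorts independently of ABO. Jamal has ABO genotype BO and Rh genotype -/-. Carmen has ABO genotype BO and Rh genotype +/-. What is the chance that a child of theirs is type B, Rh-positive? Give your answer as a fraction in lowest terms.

ABO cross BO × BO → offspring phenotypes: 1/4 O, 3/4 B.
Rh cross -/- × +/- → 1/2 Rh+, 1/2 Rh-.
Independent loci: P(type B, Rh-positive) = 3/4 × 1/2 = 3/8.

3/8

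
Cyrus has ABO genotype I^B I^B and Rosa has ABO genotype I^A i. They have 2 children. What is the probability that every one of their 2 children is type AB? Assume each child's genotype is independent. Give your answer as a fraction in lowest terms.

ABO cross I^B I^B × I^A i → 1/2 B, 1/2 AB.
So P(type AB) = 1/2 per child.
All 2 independent: (1/2)^2 = 1/4.

1/4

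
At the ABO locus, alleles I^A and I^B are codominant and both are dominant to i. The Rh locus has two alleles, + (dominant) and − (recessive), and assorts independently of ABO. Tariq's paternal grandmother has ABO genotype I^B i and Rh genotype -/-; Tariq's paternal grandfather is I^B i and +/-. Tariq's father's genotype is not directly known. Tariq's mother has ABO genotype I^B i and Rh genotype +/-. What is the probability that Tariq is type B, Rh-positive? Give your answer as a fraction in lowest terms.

15/32

Tariq's father's ABO genotype from I^B i × I^B i: 1/4 I^B I^B, 1/2 I^B i, 1/4 i i.
Crossing each possibility with the mother I^B i and summing P(type B): 1/4·1 + 1/2·3/4 + 1/4·1/2 = 3/4.
Similarly for Rh via the father's Rh distribution: P(Rh+) = 5/8.
Independent loci: 3/4 × 5/8 = 15/32.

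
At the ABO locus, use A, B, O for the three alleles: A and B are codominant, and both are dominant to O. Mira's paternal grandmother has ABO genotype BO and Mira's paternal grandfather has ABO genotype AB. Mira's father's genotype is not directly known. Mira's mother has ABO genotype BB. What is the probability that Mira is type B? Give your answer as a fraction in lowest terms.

3/4

Mira's father's ABO genotype from BO × AB: 1/4 AB, 1/4 AO, 1/4 BB, 1/4 BO.
Crossing each possibility with the mother BB and summing P(type B): 1/4·1/2 + 1/4·1/2 + 1/4·1 + 1/4·1 = 3/4.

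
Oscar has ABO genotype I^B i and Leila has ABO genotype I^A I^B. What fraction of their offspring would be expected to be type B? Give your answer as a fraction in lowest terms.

ABO cross I^B i × I^A I^B → offspring phenotypes: 1/4 A, 1/2 B, 1/4 AB.
So P(type B) = 1/2.

1/2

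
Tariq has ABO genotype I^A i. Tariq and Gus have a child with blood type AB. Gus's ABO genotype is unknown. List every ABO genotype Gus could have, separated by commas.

I^A I^B, I^B I^B, I^B i

For each candidate genotype of Gus, check whether crossing it with I^A i can produce every observed child phenotype.
  I^A I^A → possible child types {A} ✗
  I^A I^B → possible child types {A, B, AB} ✓
  I^A i → possible child types {O, A} ✗
  I^B I^B → possible child types {B, AB} ✓
  I^B i → possible child types {O, A, B, AB} ✓
  i i → possible child types {O, A} ✗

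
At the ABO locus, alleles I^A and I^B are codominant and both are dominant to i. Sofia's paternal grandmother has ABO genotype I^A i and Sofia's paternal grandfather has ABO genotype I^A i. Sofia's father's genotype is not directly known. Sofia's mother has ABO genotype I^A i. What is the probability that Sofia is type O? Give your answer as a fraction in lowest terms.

Sofia's father's ABO genotype from I^A i × I^A i: 1/4 I^A I^A, 1/2 I^A i, 1/4 i i.
Crossing each possibility with the mother I^A i and summing P(type O): 1/4·0 + 1/2·1/4 + 1/4·1/2 = 1/4.

1/4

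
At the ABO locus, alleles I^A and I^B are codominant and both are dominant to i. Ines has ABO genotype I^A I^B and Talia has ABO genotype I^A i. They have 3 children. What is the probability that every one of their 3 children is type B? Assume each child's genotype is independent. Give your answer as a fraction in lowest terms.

1/64

ABO cross I^A I^B × I^A i → 1/2 A, 1/4 B, 1/4 AB.
So P(type B) = 1/4 per child.
All 3 independent: (1/4)^3 = 1/64.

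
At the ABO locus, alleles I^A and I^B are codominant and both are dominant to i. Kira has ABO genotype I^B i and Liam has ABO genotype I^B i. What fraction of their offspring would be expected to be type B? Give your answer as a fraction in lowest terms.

ABO cross I^B i × I^B i → offspring phenotypes: 1/4 O, 3/4 B.
So P(type B) = 3/4.

3/4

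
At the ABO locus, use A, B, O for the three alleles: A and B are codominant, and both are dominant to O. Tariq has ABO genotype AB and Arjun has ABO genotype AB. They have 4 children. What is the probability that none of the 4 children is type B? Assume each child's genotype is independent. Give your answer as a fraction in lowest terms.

ABO cross AB × AB → 1/4 A, 1/4 B, 1/2 AB.
So P(type B) = 1/4 per child.
P(not type B) = 3/4 for one child; (3/4)^4 = 81/256.

81/256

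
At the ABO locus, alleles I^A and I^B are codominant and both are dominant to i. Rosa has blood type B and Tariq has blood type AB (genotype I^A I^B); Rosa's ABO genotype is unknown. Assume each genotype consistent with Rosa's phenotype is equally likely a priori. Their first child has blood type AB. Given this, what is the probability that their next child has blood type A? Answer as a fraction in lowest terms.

1/12

Possible genotypes: Rosa ∈ {I^B I^B, I^B i}; Tariq ∈ {I^A I^B}.
Weight each parental genotype pair by prior × P(type-AB child):
  I^B I^B × I^A I^B: posterior weight 2/3; P(next child type A) = 0.
  I^B i × I^A I^B: posterior weight 1/3; P(next child type A) = 1/4.
Weighted sum = 1/12.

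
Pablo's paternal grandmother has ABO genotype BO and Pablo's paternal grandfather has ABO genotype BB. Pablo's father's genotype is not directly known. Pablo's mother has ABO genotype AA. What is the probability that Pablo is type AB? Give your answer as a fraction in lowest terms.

3/4

Pablo's father's ABO genotype from BO × BB: 1/2 BB, 1/2 BO.
Crossing each possibility with the mother AA and summing P(type AB): 1/2·1 + 1/2·1/2 = 3/4.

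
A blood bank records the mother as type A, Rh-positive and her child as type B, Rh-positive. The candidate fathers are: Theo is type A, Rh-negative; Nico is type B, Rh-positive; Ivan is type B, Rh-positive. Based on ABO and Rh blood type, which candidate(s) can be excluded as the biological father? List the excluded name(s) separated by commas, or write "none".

Theo

A candidate is excluded only if no genotype consistent with his phenotype could produce a type B, Rh-positive child with a type A, Rh-positive mother.
Theo (type A, Rh-): no genotype consistent with that phenotype can produce a type-B Rh+ child with a type-A mother.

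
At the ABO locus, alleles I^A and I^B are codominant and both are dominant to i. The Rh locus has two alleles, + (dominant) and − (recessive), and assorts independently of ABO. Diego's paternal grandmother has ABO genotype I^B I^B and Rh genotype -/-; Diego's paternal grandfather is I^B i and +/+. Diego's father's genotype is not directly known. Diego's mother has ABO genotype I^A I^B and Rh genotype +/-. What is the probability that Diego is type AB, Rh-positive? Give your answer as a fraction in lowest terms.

9/32

Diego's father's ABO genotype from I^B I^B × I^B i: 1/2 I^B I^B, 1/2 I^B i.
Crossing each possibility with the mother I^A I^B and summing P(type AB): 1/2·1/2 + 1/2·1/4 = 3/8.
Similarly for Rh via the father's Rh distribution: P(Rh+) = 3/4.
Independent loci: 3/8 × 3/4 = 9/32.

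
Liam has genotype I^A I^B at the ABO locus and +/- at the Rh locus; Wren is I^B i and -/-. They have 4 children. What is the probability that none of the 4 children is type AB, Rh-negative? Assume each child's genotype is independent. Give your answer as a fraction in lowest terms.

2401/4096

ABO cross I^A I^B × I^B i → 1/4 A, 1/2 B, 1/4 AB.
Rh cross +/- × -/- → 1/2 Rh+, 1/2 Rh-; so P(type AB, Rh-negative) = 1/4 × 1/2 = 1/8 per child.
P(not type AB, Rh-negative) = 7/8 for one child; (7/8)^4 = 2401/4096.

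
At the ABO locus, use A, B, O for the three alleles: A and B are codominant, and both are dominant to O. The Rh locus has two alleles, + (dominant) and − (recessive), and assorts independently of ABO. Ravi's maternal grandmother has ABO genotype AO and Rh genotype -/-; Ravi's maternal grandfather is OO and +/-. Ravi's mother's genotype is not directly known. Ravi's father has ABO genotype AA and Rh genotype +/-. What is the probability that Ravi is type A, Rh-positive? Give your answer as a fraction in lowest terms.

5/8

Ravi's mother's ABO genotype from AO × OO: 1/2 AO, 1/2 OO.
Crossing each possibility with the father AA and summing P(type A): 1/2·1 + 1/2·1 = 1.
Similarly for Rh via the mother's Rh distribution: P(Rh+) = 5/8.
Independent loci: 1 × 5/8 = 5/8.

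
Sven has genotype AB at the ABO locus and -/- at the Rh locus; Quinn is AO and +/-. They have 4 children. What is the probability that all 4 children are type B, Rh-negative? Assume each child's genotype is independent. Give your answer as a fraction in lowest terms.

1/4096

ABO cross AB × AO → 1/2 A, 1/4 B, 1/4 AB.
Rh cross -/- × +/- → 1/2 Rh+, 1/2 Rh-; so P(type B, Rh-negative) = 1/4 × 1/2 = 1/8 per child.
All 4 independent: (1/8)^4 = 1/4096.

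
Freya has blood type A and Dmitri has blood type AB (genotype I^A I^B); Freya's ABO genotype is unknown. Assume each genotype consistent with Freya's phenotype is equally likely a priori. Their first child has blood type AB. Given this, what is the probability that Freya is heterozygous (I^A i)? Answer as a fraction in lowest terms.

1/3

Possible genotypes: Freya ∈ {I^A I^A, I^A i}; Dmitri ∈ {I^A I^B}.
Weight each parental genotype pair by prior × P(type-AB child):
  I^A I^A × I^A I^B: posterior weight 2/3.
  I^A i × I^A I^B: posterior weight 1/3.
Sum the posterior weight over pairs where Freya is I^A i: 1/3.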